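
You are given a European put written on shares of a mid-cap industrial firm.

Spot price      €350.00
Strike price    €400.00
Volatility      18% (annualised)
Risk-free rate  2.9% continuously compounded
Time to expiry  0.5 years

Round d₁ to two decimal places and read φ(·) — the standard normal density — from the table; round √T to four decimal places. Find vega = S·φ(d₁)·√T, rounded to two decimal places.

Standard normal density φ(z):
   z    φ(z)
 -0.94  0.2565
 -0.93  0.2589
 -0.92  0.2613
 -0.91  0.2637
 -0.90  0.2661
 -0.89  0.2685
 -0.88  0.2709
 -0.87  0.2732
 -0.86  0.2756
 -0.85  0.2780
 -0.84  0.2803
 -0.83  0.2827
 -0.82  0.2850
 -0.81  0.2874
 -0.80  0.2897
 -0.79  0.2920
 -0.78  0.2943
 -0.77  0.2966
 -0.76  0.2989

T = 0.5;  σ√T = 0.1273
ln(S/K) + (r + σ²/2)T = ln(350/400) + (0.029 + 0.18²/2)·0.5 = -0.1335 + 0.0226 = -0.1109
d₁ = -0.1109 / 0.1273 = -0.8716 ⇒ -0.87
√T = √0.5 = 0.7071
φ(d₁) = φ(-0.87) = 0.2732
vega = S·φ(d₁)·√T = 350·0.2732·0.7071 = 67.6129

67.61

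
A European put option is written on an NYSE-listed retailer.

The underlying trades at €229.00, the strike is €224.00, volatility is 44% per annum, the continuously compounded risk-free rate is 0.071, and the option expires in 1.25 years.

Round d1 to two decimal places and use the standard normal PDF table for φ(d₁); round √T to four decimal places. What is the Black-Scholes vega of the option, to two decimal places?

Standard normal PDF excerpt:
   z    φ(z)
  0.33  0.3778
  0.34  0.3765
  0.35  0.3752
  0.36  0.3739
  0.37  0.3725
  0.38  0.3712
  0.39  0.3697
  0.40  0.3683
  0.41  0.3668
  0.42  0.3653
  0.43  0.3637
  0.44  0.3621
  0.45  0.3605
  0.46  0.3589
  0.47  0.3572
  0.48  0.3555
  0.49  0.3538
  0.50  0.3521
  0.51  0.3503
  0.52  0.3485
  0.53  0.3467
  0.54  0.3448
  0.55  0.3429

σ√T = 0.44·√1.25 = 0.4919
d₁ = [ln(229/224) + (0.071 + 0.44²/2)·1.25] / 0.4919 = [0.0221 + 0.2097] / 0.4919 = 0.4713 → 0.47
√T = √1.25 = 1.1180
φ(d₁) = φ(0.47) = 0.3572
vega = S·φ(d₁)·√T = 229·0.3572·1.1180 = 91.4511
(Call and put vega coincide under Black-Scholes.)

91.45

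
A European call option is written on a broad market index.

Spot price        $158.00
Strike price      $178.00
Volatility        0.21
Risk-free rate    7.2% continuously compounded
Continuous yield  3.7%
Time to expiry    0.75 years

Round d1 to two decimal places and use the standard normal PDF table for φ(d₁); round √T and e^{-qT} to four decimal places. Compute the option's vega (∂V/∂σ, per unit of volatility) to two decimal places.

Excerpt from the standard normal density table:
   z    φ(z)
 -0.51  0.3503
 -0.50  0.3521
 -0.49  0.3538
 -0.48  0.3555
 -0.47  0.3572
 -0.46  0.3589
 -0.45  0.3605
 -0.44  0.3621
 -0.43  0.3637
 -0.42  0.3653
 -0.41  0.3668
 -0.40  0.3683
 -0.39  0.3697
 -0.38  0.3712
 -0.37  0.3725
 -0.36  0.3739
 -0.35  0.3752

48.61

σ√T = 0.21·√0.75 = 0.1819
d₁ = [ln(158/178) + (0.072 − 0.037 + 0.21²/2)·0.75] / 0.1819 = [-0.1192 + 0.0428] / 0.1819 = -0.4201 → -0.42
√T = √0.75 = 0.8660
φ(d₁) = φ(-0.42) = 0.3653
e^(−qT) = e^(−0.037·0.75) = 0.9726
vega = S·e^(−qT)·φ(d₁)·√T = 158·0.9726·0.3653·0.8660 = 48.6137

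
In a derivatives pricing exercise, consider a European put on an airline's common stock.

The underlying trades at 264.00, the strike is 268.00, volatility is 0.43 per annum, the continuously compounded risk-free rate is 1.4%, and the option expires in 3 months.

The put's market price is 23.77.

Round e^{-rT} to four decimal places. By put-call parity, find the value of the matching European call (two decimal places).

20.71

exp(−rT) = exp(−0.014·0.25) = 0.9965
Put-call parity: C − P = S − K·e^(−rT) = 264 − 268·0.9965 = 264 − 267.0620 = -3.0620
C = P + (C − P) = 23.77 + (-3.0620) = 20.7080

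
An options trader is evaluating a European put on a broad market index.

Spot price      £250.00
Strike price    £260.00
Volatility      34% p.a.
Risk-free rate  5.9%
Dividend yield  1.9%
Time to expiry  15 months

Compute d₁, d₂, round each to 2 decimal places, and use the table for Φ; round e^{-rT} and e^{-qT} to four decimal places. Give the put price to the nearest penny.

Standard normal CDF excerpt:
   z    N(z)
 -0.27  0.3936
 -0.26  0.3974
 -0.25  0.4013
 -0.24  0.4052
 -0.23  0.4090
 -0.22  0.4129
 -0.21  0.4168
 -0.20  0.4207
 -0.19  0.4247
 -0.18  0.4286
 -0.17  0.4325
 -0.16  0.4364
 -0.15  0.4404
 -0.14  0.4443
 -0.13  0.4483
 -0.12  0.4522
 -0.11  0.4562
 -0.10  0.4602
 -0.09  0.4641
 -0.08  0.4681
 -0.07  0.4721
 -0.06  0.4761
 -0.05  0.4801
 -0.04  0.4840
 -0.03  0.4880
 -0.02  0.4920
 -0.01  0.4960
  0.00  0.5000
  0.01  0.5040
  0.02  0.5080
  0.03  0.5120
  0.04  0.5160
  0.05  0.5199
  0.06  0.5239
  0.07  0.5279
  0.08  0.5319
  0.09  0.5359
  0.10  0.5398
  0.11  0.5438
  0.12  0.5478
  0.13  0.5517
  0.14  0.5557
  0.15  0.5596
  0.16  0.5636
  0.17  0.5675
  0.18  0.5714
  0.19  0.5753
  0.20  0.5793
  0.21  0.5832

T = 1.25;  σ√T = 0.3801
d₁ = [ln(250/260) + (0.059 − 0.019 + 0.34²/2)·1.25] / 0.3801 = [-0.0392 + 0.1222] / 0.3801 = 0.2184 ⇒ 0.22
d₂ = d₁ − σ√T = 0.2184 − 0.3801 = -0.1617 ⇒ -0.16
e^(−qT) = e^(−0.019·1.25) = 0.9765;  e^(−rT) = e^(−0.059·1.25) = 0.9289
N(−d₂) = N(0.16) = 0.5636;  N(−d₁) = N(-0.22) = 0.4129
P = 260·0.9289·0.5636 − 250·0.9765·0.4129 = 136.1173 − 100.7992 = 35.3181

£35.32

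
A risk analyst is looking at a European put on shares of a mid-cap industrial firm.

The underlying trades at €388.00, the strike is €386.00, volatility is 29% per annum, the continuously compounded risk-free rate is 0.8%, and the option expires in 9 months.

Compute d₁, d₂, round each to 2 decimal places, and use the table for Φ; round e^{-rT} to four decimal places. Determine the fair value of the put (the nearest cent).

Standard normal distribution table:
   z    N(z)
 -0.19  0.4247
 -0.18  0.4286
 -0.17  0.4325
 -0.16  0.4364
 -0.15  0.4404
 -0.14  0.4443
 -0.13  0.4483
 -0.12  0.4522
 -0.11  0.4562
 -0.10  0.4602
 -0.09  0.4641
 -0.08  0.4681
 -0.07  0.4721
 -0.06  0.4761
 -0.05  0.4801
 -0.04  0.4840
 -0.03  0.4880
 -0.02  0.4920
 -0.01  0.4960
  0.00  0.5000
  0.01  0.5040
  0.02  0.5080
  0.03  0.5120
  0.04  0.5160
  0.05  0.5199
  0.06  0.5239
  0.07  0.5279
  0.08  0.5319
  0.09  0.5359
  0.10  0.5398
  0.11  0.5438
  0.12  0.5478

σ√T = 0.29·√0.75 = 0.2511
ln(S/K) + (r + σ²/2)T = ln(388/386) + (0.008 + 0.29²/2)·0.75 = 0.0052 + 0.0375 = 0.0427
d₁ = 0.0427 / 0.2511 = 0.1700 which rounds to 0.17
d₂ = d₁ − σ√T = 0.1700 − 0.2511 = -0.0811 which rounds to -0.08
e^(−rT) = e^(−0.008·0.75) = 0.9940
N(−d₂) = N(0.08) = 0.5319;  N(−d₁) = N(-0.17) = 0.4325
P = 386·0.9940·0.5319 − 388·0.4325 = 204.0815 − 167.8100 = 36.2715

€36.27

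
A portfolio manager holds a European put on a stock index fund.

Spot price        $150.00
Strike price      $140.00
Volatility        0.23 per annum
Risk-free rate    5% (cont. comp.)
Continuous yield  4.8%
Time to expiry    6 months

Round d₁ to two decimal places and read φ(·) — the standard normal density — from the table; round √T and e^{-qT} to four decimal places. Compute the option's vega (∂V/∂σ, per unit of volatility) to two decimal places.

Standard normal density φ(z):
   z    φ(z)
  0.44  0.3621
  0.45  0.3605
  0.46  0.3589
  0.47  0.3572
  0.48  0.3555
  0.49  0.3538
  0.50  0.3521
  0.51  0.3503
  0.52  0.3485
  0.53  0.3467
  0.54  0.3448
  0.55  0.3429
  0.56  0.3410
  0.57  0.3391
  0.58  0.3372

36.27

T = 0.5;  σ√T = 0.1626
ln(S/K) + (r − q + σ²/2)T = ln(150/140) + (0.05 − 0.048 + 0.23²/2)·0.5 = 0.0690 + 0.0142 = 0.0832
d₁ = 0.0832 / 0.1626 = 0.5117 → 0.51
√T = √0.5 = 0.7071
φ(d₁) = φ(0.51) = 0.3503
exp(−qT) = exp(−0.048·0.5) = 0.9763
vega = S·exp(−qT)·φ(d₁)·√T = 150·0.9763·0.3503·0.7071 = 36.2740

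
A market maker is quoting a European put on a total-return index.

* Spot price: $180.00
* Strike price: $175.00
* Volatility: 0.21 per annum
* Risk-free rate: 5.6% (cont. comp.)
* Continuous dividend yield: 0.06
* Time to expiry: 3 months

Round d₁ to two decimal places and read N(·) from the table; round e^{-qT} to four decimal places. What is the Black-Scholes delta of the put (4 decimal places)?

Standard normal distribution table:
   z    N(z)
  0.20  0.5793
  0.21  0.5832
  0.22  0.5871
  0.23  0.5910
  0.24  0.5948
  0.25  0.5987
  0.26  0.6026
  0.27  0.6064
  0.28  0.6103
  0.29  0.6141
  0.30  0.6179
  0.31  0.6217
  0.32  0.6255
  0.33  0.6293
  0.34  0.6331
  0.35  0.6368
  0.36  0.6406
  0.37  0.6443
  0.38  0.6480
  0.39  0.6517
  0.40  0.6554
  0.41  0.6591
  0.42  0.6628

σ√T = 0.21·√0.25 = 0.1050
d₁ = [ln(180/175) + (0.056 − 0.06 + 0.21²/2)·0.25] / 0.1050 = [0.0282 + 0.0045] / 0.1050 = 0.3113 ⇒ 0.31
N(d₁) = N(0.31) = 0.6217
Δ_put = e^(−qT)·(N(d₁) − 1) = 0.9851·(0.6217 − 1) = -0.3727

-0.3727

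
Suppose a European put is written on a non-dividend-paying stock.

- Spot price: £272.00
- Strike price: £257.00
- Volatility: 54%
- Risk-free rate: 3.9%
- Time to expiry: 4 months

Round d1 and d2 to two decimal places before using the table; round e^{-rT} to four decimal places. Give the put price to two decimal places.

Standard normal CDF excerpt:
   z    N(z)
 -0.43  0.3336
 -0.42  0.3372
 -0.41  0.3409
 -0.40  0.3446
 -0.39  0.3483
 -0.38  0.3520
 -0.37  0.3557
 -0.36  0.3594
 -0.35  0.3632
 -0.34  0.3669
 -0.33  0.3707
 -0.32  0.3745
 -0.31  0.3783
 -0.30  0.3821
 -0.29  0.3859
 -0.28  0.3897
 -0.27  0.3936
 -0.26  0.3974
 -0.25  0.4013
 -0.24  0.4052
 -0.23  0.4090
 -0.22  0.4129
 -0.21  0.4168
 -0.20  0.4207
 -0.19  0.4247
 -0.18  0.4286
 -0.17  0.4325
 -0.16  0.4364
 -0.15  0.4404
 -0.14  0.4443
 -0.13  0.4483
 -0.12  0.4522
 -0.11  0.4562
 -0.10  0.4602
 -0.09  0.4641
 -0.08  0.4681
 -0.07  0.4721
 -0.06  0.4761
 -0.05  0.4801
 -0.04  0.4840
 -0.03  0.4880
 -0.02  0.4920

£24.02

σ√T = 0.54 × 0.5774 = 0.3118
d₁ = [ln(272/257) + (0.039 + 0.54²/2)·0.3333] / 0.3118 = [0.0567 + 0.0616] / 0.3118 = 0.3795 → 0.38
d₂ = d₁ − σ√T = 0.3795 − 0.3118 = 0.0678 → 0.07
exp(−rT) = exp(−0.039·0.3333) = 0.9871
N(−d₂) = N(-0.07) = 0.4721;  N(−d₁) = N(-0.38) = 0.3520
P = 257·0.9871·0.4721 − 272·0.3520 = 119.7645 − 95.7440 = 24.0205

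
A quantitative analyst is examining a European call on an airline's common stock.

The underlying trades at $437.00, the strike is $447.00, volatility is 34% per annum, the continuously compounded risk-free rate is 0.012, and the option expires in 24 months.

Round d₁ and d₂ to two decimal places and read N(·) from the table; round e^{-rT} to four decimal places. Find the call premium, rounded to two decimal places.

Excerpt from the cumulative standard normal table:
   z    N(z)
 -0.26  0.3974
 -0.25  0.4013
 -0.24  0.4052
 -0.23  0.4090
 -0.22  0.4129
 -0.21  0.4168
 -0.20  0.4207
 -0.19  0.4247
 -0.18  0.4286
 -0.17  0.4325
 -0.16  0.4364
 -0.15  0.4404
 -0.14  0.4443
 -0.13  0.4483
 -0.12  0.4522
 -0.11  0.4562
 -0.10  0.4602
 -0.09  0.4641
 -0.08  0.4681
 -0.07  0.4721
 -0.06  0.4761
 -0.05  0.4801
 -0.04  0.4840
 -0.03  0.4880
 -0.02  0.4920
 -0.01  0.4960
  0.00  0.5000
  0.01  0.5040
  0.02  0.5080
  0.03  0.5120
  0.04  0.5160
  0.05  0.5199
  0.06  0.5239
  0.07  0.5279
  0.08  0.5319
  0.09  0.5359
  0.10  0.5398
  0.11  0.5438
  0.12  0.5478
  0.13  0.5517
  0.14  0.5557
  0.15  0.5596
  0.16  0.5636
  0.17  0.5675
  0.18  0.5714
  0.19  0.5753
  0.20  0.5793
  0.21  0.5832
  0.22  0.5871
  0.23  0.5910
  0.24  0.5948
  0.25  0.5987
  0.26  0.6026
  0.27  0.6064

$83.10

σ√T = 0.34 × 1.4142 = 0.4808
ln(S/K) + (r + σ²/2)T = ln(437/447) + (0.012 + 0.34²/2)·2 = -0.0226 + 0.1396 = 0.1170
d₁ = 0.1170 / 0.4808 = 0.2433 ≈ 0.24
d₂ = d₁ − σ√T = 0.2433 − 0.4808 = -0.2376 ≈ -0.24
exp(−rT) = exp(−0.012·2) = 0.9763
N(d₁) = N(0.24) = 0.5948;  N(d₂) = N(-0.24) = 0.4052
C = 437·0.5948 − 447·0.9763·0.4052 = 259.9276 − 176.8318 = 83.0958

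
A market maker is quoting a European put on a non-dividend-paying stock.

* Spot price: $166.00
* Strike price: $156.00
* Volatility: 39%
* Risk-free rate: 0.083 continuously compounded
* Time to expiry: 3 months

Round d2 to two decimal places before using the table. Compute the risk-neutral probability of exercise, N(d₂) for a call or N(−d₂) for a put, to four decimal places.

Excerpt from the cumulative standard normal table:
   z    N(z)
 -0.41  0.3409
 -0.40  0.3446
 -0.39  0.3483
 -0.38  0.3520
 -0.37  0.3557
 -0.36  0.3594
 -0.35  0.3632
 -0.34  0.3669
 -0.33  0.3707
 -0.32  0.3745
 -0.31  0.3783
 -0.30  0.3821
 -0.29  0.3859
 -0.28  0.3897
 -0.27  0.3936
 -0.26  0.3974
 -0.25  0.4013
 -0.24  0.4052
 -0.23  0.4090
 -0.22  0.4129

0.3707

σ√T = 0.39 × 0.5000 = 0.1950
d₁ = [ln(166/156) + (0.083 + ½·0.39²)·0.25] / (σ√T) = (0.0621 + 0.0398) / 0.1950 = 0.5225 → 0.52
d₂ = 0.5225 − 0.1950 = 0.3275 → 0.33
Risk-neutral Pr[S_T < K] = N(−d₂) = N(-0.33) = 0.3707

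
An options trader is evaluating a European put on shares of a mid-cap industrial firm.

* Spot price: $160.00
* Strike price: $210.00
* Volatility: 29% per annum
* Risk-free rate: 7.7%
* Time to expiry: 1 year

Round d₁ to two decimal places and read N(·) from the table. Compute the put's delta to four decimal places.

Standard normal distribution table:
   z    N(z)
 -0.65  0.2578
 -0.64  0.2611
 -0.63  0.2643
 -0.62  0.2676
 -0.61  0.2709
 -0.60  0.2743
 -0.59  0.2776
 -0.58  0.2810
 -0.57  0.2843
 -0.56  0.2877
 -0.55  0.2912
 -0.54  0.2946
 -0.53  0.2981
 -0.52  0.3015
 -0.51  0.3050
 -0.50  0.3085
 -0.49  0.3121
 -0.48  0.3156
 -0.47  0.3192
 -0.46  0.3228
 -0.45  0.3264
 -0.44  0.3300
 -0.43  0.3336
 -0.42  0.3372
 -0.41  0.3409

T = 1;  σ√T = 0.2900
d₁ = [ln(160/210) + (0.077 + ½·0.29²)·1] / (σ√T) = (-0.2719 + 0.1190) / 0.2900 = -0.5272 → -0.53
N(d₁) = N(-0.53) = 0.2981
Δ_put = N(d₁) − 1 = 0.2981 − 1 = -0.7019

-0.7019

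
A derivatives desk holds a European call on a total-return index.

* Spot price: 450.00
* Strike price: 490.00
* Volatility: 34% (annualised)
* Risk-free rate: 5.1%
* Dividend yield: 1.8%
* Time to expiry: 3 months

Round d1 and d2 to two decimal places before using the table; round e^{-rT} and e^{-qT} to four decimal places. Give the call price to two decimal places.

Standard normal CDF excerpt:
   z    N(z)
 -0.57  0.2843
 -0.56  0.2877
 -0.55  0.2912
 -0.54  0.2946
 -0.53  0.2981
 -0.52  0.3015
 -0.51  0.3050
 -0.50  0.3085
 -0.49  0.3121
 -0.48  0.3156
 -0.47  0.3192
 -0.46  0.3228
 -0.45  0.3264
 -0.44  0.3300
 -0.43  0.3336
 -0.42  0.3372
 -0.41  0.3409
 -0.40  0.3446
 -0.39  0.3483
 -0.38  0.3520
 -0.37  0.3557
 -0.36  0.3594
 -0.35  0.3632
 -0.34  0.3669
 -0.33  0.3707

σ√T = 0.34·√0.25 = 0.1700
ln(S/K) + (r − q + σ²/2)T = ln(450/490) + (0.051 − 0.018 + 0.34²/2)·0.25 = -0.0852 + 0.0227 = -0.0625
d₁ = -0.0625 / 0.1700 = -0.3674 ⇒ -0.37
d₂ = d₁ − σ√T = -0.3674 − 0.1700 = -0.5374 ⇒ -0.54
e^(−qT) = e^(−0.018·0.25) = 0.9955;  e^(−rT) = e^(−0.051·0.25) = 0.9873
C = 450·0.9955·N(-0.37) − 490·0.9873·N(-0.54) = 450·0.9955·0.3557 − 490·0.9873·0.2946 = 159.3447 − 142.5207 = 16.8240

16.82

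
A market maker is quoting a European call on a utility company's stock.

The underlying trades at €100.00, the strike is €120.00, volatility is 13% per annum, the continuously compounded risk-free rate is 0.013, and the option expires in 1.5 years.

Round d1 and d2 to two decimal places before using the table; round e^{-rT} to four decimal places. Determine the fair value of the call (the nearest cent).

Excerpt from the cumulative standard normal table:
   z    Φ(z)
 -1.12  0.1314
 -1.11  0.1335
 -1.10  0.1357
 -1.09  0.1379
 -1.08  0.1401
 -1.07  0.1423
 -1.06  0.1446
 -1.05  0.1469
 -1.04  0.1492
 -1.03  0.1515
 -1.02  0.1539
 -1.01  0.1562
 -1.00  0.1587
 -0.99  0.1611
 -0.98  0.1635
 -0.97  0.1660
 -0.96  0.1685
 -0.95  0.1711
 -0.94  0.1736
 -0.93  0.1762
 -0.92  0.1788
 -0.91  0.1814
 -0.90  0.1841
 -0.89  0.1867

σ√T = 0.13 × 1.2247 = 0.1592
d₁ = [ln(100/120) + (0.013 + 0.13²/2)·1.5] / 0.1592 = [-0.1823 + 0.0322] / 0.1592 = -0.9430 ≈ -0.94
d₂ = d₁ − σ√T = -0.9430 − 0.1592 = -1.1022 ≈ -1.10
exp(−rT) = exp(−0.013·1.5) = 0.9807
N(d₁) = N(-0.94) = 0.1736;  N(d₂) = N(-1.10) = 0.1357
C = 100·0.1736 − 120·0.9807·0.1357 = 17.3600 − 15.9697 = 1.3903

€1.39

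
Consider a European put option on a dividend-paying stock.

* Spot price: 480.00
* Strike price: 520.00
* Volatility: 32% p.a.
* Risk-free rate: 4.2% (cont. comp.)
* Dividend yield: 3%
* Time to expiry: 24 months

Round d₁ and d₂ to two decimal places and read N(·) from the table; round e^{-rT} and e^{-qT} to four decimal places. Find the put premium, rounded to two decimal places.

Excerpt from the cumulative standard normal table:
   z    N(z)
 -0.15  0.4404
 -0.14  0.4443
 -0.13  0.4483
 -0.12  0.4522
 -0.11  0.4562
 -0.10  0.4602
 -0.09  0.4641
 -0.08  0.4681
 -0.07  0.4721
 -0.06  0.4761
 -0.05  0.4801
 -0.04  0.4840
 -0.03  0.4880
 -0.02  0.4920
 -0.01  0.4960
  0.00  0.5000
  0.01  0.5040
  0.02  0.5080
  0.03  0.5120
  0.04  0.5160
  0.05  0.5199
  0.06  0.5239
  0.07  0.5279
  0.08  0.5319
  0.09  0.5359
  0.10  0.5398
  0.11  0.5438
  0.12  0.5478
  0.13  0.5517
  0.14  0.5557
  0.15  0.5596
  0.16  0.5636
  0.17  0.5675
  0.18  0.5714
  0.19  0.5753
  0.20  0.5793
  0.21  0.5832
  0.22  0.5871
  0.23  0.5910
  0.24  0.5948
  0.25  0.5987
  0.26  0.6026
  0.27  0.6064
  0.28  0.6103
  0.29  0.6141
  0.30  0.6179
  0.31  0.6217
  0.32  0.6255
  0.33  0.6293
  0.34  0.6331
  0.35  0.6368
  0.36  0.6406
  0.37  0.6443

96.41

σ√T = 0.32·√2 = 0.4525
d₁ = [ln(480/520) + (0.042 − 0.03 + 0.32²/2)·2] / 0.4525 = [-0.0800 + 0.1264] / 0.4525 = 0.1024 → 0.10
d₂ = d₁ − σ√T = 0.1024 − 0.4525 = -0.3501 → -0.35
e^(−qT) = e^(−0.03·2) = 0.9418;  e^(−rT) = e^(−0.042·2) = 0.9194
P = 520·0.9194·N(0.35) − 480·0.9418·N(-0.10) = 520·0.9194·0.6368 − 480·0.9418·0.4602 = 304.4464 − 208.0399 = 96.4066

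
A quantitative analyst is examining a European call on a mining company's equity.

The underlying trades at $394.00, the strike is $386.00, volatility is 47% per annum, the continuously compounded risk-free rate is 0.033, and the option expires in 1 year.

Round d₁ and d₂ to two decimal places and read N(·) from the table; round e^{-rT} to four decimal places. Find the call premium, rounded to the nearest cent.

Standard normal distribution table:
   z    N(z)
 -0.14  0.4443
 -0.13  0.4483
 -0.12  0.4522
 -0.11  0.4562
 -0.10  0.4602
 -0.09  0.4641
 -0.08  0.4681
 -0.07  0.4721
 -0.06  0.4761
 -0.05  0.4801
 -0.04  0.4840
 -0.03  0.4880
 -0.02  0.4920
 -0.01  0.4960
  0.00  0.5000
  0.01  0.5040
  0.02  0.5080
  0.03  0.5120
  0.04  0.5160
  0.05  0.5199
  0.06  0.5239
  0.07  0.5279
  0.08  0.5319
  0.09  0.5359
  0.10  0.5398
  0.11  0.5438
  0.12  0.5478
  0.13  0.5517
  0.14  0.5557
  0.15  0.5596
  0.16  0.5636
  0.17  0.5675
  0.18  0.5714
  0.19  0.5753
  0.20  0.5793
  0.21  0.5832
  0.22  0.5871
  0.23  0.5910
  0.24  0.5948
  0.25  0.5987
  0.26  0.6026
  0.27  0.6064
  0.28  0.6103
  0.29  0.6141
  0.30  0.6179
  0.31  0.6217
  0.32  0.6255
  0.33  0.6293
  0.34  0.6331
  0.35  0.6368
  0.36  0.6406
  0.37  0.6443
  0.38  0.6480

σ√T = 0.47 × 1.0000 = 0.4700
d₁ = [ln(394/386) + (0.033 + 0.47²/2)·1] / 0.4700 = [0.0205 + 0.1434] / 0.4700 = 0.3489 ⇒ 0.35
d₂ = d₁ − σ√T = 0.3489 − 0.4700 = -0.1211 ⇒ -0.12
exp(−rT) = exp(−0.033·1) = 0.9675
N(d₁) = N(0.35) = 0.6368;  N(d₂) = N(-0.12) = 0.4522
C = 394·0.6368 − 386·0.9675·0.4522 = 250.8992 − 168.8764 = 82.0228

$82.02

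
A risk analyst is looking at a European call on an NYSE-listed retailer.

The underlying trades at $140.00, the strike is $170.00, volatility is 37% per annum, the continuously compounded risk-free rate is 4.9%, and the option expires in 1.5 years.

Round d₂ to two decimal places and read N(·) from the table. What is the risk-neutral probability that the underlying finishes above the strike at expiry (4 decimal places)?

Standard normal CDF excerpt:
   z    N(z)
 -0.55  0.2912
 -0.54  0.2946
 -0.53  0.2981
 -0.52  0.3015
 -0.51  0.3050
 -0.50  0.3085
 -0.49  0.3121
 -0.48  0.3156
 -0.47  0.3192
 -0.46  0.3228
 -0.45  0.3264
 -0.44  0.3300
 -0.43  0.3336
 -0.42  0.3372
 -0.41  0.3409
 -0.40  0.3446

σ√T = 0.37·√1.5 = 0.4532
ln(S/K) + (r + σ²/2)T = ln(140/170) + (0.049 + 0.37²/2)·1.5 = -0.1942 + 0.1762 = -0.0180
d₁ = -0.0180 / 0.4532 = -0.0397 ⇒ -0.04
d₂ = d₁ − σ√T = -0.0397 − 0.4532 = -0.4928 ⇒ -0.49
Risk-neutral Pr[S_T > K] = N(d₂) = N(-0.49) = 0.3121

0.3121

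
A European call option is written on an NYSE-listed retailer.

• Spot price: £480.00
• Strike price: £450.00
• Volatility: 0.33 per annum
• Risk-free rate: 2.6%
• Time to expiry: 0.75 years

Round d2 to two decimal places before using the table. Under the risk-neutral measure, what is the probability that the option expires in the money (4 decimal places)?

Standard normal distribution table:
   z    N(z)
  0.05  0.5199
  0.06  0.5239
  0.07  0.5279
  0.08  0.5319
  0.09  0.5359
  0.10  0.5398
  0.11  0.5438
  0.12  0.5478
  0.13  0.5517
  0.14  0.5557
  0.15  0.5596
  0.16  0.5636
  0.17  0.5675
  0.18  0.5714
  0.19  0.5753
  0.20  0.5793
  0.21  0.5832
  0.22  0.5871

0.5596

T = 0.75;  σ√T = 0.2858
d₁ = [ln(480/450) + (0.026 + ½·0.33²)·0.75] / (σ√T) = (0.0645 + 0.0603) / 0.2858 = 0.4370 which rounds to 0.44
d₂ = 0.4370 − 0.2858 = 0.1512 which rounds to 0.15
Risk-neutral Pr[S_T > K] = N(d₂) = N(0.15) = 0.5596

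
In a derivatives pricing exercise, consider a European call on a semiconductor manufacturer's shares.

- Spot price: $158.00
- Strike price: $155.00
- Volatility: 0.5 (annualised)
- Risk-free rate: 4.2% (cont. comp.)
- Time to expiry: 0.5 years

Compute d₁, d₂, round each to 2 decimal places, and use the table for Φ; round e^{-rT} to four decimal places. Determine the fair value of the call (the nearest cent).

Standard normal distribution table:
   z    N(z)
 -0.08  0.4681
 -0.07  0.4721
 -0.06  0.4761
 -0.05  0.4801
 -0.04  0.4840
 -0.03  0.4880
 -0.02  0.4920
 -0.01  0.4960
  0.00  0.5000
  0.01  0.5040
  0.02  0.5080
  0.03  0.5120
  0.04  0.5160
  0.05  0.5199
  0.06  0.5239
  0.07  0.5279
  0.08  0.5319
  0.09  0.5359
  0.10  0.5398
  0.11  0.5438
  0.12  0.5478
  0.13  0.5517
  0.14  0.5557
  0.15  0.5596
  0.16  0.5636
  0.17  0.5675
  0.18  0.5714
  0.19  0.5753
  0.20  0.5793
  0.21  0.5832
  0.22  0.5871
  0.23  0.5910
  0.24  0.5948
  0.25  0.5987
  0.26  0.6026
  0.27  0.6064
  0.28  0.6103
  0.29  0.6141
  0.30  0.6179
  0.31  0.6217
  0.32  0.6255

σ√T = 0.5·√0.5 = 0.3536
ln(S/K) + (r + σ²/2)T = ln(158/155) + (0.042 + 0.5²/2)·0.5 = 0.0192 + 0.0835 = 0.1027
d₁ = 0.1027 / 0.3536 = 0.2904 ≈ 0.29
d₂ = d₁ − σ√T = 0.2904 − 0.3536 = -0.0632 ≈ -0.06
e^(−rT) = e^(−0.042·0.5) = 0.9792
N(d₁) = N(0.29) = 0.6141;  N(d₂) = N(-0.06) = 0.4761
C = 158·0.6141 − 155·0.9792·0.4761 = 97.0278 − 72.2606 = 24.7672

$24.77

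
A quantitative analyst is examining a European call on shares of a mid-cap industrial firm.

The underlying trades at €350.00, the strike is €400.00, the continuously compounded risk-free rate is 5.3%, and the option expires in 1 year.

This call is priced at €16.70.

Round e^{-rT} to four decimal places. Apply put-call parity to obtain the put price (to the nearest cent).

e^(−rT) = e^(−0.053·1) = 0.9484
Put-call parity: C − P = S − K·e^(−rT) = 350 − 400·0.9484 = 350 − 379.3600 = -29.3600
P = C − (C − P) = 16.70 − (-29.3600) = 46.0600

€46.06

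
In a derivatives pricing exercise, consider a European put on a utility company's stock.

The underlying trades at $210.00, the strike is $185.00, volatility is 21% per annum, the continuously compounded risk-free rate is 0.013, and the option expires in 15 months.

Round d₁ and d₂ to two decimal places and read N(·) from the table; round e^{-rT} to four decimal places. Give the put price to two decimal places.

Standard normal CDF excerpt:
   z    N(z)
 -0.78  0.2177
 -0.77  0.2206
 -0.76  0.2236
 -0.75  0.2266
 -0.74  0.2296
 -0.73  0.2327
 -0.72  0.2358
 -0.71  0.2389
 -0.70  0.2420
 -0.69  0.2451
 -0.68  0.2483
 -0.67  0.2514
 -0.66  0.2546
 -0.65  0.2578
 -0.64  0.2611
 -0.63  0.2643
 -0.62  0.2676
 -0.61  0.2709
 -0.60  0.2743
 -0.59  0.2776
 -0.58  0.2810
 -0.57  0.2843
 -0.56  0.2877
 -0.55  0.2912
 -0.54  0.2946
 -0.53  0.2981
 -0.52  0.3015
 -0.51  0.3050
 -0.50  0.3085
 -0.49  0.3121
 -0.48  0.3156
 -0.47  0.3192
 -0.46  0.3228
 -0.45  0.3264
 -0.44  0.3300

$7.94

σ√T = 0.21 × 1.1180 = 0.2348
ln(S/K) + (r + σ²/2)T = ln(210/185) + (0.013 + 0.21²/2)·1.25 = 0.1268 + 0.0438 = 0.1706
d₁ = 0.1706 / 0.2348 = 0.7265 which rounds to 0.73
d₂ = d₁ − σ√T = 0.7265 − 0.2348 = 0.4917 which rounds to 0.49
e^(−rT) = e^(−0.013·1.25) = 0.9839
P = 185·0.9839·N(-0.49) − 210·N(-0.73) = 185·0.9839·0.3121 − 210·0.2327 = 56.8089 − 48.8670 = 7.9419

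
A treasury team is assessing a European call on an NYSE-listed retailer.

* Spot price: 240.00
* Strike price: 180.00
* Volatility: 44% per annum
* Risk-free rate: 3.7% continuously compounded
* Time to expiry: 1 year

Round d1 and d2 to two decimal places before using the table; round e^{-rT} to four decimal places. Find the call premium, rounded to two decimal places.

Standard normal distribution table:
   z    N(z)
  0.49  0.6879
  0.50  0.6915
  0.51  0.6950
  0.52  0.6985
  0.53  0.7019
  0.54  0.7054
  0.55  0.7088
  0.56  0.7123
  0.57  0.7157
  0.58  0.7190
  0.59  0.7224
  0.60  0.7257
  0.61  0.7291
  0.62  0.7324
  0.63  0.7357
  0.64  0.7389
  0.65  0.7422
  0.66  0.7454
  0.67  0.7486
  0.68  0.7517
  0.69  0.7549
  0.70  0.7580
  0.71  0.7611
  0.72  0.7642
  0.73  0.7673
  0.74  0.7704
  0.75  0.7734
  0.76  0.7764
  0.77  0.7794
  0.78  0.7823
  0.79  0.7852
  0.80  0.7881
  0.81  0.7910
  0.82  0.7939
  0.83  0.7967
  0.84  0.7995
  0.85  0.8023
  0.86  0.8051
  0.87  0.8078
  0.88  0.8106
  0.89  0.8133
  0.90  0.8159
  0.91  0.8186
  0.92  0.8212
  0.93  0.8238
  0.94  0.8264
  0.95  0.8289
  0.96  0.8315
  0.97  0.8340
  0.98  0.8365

78.39

σ√T = 0.44·√1 = 0.4400
d₁ = [ln(240/180) + (0.037 + 0.44²/2)·1] / 0.4400 = [0.2877 + 0.1338] / 0.4400 = 0.9579 ≈ 0.96
d₂ = d₁ − σ√T = 0.9579 − 0.4400 = 0.5179 ≈ 0.52
exp(−rT) = exp(−0.037·1) = 0.9637
N(d₁) = N(0.96) = 0.8315;  N(d₂) = N(0.52) = 0.6985
C = 240·0.8315 − 180·0.9637·0.6985 = 199.5600 − 121.1660 = 78.3940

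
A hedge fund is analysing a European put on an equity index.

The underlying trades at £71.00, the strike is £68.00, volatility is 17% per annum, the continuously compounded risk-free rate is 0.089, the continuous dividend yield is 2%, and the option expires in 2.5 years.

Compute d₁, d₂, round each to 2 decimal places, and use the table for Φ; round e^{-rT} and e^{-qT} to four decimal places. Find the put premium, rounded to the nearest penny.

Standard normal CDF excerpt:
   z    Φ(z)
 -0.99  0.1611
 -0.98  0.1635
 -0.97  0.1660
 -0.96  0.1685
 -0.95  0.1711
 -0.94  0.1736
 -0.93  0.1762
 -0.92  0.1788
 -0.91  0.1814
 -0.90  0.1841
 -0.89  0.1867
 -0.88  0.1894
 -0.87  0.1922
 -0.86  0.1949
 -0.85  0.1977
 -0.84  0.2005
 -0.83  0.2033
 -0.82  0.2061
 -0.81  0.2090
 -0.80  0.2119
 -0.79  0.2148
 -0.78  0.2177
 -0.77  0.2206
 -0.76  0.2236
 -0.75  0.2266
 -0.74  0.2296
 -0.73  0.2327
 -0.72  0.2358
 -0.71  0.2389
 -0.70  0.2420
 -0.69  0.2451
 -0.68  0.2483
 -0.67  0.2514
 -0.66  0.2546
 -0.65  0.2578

£1.96

σ√T = 0.17·√2.5 = 0.2688
d₁ = [ln(71/68) + (0.089 − 0.02 + 0.17²/2)·2.5] / 0.2688 = [0.0432 + 0.2086] / 0.2688 = 0.9368 which rounds to 0.94
d₂ = d₁ − σ√T = 0.9368 − 0.2688 = 0.6680 which rounds to 0.67
e^(−qT) = e^(−0.02·2.5) = 0.9512;  e^(−rT) = e^(−0.089·2.5) = 0.8005
N(−d₂) = N(-0.67) = 0.2514;  N(−d₁) = N(-0.94) = 0.1736
P = 68·0.8005·0.2514 − 71·0.9512·0.1736 = 13.6847 − 11.7241 = 1.9606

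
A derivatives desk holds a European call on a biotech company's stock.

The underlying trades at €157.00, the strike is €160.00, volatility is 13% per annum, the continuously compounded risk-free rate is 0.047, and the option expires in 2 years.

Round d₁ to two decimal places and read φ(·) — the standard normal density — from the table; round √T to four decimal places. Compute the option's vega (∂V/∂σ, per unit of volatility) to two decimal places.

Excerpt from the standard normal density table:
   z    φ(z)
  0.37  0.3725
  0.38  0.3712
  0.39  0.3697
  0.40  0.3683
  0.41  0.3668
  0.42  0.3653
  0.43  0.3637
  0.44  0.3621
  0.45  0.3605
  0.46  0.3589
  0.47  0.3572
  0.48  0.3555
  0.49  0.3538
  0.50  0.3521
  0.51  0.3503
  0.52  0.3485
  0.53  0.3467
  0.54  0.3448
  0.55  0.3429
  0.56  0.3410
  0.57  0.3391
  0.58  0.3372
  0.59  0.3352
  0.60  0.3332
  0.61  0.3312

σ√T = 0.13 × 1.4142 = 0.1838
ln(S/K) + (r + σ²/2)T = ln(157/160) + (0.047 + 0.13²/2)·2 = -0.0189 + 0.1109 = 0.0920
d₁ = 0.0920 / 0.1838 = 0.5003 which rounds to 0.50
√T = √2 = 1.4142
φ(d₁) = φ(0.50) = 0.3521
vega = S·φ(d₁)·√T = 157·0.3521·1.4142 = 78.1766
(The put has the same vega.)

78.18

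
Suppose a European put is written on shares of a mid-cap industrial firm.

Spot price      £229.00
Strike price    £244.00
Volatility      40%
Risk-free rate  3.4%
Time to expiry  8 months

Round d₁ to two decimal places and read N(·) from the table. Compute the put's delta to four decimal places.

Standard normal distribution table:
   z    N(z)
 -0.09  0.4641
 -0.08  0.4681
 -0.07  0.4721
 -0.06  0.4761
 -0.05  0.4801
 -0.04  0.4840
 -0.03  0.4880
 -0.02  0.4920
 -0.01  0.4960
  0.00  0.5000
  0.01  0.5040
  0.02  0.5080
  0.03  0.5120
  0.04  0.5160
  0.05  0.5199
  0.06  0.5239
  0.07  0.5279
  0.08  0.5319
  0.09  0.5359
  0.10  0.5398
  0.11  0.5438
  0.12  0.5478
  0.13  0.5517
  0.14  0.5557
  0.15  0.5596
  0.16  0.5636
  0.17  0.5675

T = 0.6667;  σ√T = 0.3266
d₁ = [ln(229/244) + (0.034 + ½·0.4²)·0.6667] / (σ√T) = (-0.0634 + 0.0760) / 0.3266 = 0.0384 → 0.04
N(d₁) = N(0.04) = 0.5160
Δ_put = N(d₁) − 1 = 0.5160 − 1 = -0.4840

-0.4840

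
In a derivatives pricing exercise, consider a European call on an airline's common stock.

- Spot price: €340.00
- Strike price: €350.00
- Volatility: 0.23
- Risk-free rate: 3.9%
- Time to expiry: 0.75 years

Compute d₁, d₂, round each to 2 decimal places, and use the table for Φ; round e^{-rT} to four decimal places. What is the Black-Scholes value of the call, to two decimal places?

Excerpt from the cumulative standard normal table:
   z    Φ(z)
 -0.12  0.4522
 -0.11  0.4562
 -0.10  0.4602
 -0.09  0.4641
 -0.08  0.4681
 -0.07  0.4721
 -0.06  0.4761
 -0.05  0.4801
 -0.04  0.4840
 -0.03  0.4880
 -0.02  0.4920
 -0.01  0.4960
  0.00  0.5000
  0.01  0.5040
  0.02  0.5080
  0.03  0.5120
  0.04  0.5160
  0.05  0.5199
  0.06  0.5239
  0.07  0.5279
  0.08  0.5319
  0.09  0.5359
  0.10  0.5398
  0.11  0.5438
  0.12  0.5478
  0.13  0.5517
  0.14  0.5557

σ√T = 0.23·√0.75 = 0.1992
d₁ = [ln(340/350) + (0.039 + 0.23²/2)·0.75] / 0.1992 = [-0.0290 + 0.0491] / 0.1992 = 0.1009 ⇒ 0.10
d₂ = d₁ − σ√T = 0.1009 − 0.1992 = -0.0983 ⇒ -0.10
e^(−rT) = e^(−0.039·0.75) = 0.9712
C = 340·N(0.10) − 350·0.9712·N(-0.10) = 340·0.5398 − 350·0.9712·0.4602 = 183.5320 − 156.4312 = 27.1008

€27.10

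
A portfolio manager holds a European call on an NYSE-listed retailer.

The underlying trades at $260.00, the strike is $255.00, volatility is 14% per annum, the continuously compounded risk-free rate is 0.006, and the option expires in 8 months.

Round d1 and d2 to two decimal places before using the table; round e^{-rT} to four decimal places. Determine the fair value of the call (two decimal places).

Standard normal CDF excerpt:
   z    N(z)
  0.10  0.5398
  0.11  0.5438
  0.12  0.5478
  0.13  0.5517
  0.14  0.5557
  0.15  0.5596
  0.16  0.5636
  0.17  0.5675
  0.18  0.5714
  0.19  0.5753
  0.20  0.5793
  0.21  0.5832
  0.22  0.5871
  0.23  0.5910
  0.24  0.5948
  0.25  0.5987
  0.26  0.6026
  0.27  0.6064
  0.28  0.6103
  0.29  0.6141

$14.55

σ√T = 0.14·√0.6667 = 0.1143
ln(S/K) + (r + σ²/2)T = ln(260/255) + (0.006 + 0.14²/2)·0.6667 = 0.0194 + 0.0105 = 0.0300
d₁ = 0.0300 / 0.1143 = 0.2620 ≈ 0.26
d₂ = d₁ − σ√T = 0.2620 − 0.1143 = 0.1477 ≈ 0.15
e^(−rT) = e^(−0.006·0.6667) = 0.9960
N(d₁) = N(0.26) = 0.6026;  N(d₂) = N(0.15) = 0.5596
C = 260·0.6026 − 255·0.9960·0.5596 = 156.6760 − 142.1272 = 14.5488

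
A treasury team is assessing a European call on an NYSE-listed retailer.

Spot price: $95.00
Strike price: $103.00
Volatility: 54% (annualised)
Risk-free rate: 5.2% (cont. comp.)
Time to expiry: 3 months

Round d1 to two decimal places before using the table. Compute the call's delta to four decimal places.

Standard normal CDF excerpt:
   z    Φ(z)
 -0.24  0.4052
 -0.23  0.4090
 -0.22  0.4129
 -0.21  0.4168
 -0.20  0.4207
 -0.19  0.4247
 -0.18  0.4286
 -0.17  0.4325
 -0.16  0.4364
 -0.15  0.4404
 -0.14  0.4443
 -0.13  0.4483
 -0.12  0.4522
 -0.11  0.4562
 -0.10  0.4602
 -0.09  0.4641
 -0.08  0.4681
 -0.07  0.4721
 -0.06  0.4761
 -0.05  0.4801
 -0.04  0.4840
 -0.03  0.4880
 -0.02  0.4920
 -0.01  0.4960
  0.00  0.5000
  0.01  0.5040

T = 0.25;  σ√T = 0.2700
ln(S/K) + (r + σ²/2)T = ln(95/103) + (0.052 + 0.54²/2)·0.25 = -0.0809 + 0.0495 = -0.0314
d₁ = -0.0314 / 0.2700 = -0.1163 ≈ -0.12
N(d₁) = N(-0.12) = 0.4522
Δ_call = N(d₁) = 0.4522

0.4522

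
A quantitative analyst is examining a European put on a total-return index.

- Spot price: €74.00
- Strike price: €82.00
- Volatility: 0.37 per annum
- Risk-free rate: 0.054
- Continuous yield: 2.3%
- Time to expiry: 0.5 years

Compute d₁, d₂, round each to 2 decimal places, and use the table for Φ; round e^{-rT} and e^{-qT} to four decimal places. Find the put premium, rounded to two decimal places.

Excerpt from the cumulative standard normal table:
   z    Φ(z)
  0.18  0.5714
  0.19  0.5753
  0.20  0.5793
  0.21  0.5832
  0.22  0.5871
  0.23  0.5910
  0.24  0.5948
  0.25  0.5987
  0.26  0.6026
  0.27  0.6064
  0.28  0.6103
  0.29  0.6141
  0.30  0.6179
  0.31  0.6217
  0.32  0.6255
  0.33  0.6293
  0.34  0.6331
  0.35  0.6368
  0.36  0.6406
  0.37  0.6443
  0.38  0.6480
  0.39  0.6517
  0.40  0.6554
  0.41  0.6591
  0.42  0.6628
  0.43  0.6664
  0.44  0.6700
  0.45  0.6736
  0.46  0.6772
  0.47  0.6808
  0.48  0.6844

€11.67

σ√T = 0.37 × 0.7071 = 0.2616
d₁ = [ln(74/82) + (0.054 − 0.023 + ½·0.37²)·0.5] / (σ√T) = (-0.1027 + 0.0497) / 0.2616 = -0.2023 → -0.20
d₂ = -0.2023 − 0.2616 = -0.4639 → -0.46
exp(−qT) = exp(−0.023·0.5) = 0.9886;  exp(−rT) = exp(−0.054·0.5) = 0.9734
N(−d₂) = N(0.46) = 0.6772;  N(−d₁) = N(0.20) = 0.5793
P = 82·0.9734·0.6772 − 74·0.9886·0.5793 = 54.0533 − 42.3795 = 11.6738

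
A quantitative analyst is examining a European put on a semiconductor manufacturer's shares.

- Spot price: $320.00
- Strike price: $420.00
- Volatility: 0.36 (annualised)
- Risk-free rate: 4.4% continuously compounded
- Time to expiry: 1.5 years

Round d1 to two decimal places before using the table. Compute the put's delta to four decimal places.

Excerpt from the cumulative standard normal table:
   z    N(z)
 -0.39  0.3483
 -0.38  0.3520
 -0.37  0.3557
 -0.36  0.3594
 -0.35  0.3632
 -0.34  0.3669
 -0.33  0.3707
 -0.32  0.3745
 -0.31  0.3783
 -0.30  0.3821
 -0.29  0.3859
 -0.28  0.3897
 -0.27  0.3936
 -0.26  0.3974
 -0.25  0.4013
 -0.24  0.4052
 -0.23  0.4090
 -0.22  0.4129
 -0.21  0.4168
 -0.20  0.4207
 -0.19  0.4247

σ√T = 0.36·√1.5 = 0.4409
d₁ = [ln(320/420) + (0.044 + 0.36²/2)·1.5] / 0.4409 = [-0.2719 + 0.1632] / 0.4409 = -0.2466 ≈ -0.25
N(d₁) = N(-0.25) = 0.4013
Δ_put = N(d₁) − 1 = 0.4013 − 1 = -0.5987

-0.5987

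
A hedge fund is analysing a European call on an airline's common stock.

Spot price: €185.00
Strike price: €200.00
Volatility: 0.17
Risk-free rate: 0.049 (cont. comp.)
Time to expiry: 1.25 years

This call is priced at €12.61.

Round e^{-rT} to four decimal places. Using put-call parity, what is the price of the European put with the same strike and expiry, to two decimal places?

€15.73

e^(−rT) = e^(−0.049·1.25) = 0.9406
Put-call parity: C − P = S − K·e^(−rT) = 185 − 200·0.9406 = 185 − 188.1200 = -3.1200
P = C − (C − P) = 12.61 − (-3.1200) = 15.7300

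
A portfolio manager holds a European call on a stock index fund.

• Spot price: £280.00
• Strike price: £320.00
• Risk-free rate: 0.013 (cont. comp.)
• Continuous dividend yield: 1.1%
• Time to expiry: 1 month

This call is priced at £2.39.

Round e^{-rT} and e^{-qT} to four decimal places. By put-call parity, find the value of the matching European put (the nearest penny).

£42.29

exp(−qT) = exp(−0.011·0.08333) = 0.9991;  exp(−rT) = exp(−0.013·0.08333) = 0.9989
Put-call parity: C − P = S·e^(−qT) − K·e^(−rT) = 280·0.9991 − 320·0.9989 = 279.7480 − 319.6480 = -39.9000
P = C − (C − P) = 2.39 − (-39.9000) = 42.2900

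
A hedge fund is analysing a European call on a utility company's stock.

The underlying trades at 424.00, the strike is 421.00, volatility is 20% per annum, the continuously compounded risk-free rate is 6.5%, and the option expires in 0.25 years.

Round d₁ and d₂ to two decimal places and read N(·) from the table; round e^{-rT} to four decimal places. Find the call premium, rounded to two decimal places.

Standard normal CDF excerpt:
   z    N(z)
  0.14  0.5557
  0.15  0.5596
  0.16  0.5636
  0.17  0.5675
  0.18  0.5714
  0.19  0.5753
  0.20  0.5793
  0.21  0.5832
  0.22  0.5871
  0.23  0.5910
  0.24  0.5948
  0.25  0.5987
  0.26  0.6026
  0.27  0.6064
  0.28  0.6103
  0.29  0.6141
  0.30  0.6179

σ√T = 0.2·√0.25 = 0.1000
d₁ = [ln(424/421) + (0.065 + ½·0.2²)·0.25] / (σ√T) = (0.0071 + 0.0213) / 0.1000 = 0.2835 which rounds to 0.28
d₂ = 0.2835 − 0.1000 = 0.1835 which rounds to 0.18
e^(−rT) = e^(−0.065·0.25) = 0.9839
N(d₁) = N(0.28) = 0.6103;  N(d₂) = N(0.18) = 0.5714
C = 424·0.6103 − 421·0.9839·0.5714 = 258.7672 − 236.6864 = 22.0808

22.08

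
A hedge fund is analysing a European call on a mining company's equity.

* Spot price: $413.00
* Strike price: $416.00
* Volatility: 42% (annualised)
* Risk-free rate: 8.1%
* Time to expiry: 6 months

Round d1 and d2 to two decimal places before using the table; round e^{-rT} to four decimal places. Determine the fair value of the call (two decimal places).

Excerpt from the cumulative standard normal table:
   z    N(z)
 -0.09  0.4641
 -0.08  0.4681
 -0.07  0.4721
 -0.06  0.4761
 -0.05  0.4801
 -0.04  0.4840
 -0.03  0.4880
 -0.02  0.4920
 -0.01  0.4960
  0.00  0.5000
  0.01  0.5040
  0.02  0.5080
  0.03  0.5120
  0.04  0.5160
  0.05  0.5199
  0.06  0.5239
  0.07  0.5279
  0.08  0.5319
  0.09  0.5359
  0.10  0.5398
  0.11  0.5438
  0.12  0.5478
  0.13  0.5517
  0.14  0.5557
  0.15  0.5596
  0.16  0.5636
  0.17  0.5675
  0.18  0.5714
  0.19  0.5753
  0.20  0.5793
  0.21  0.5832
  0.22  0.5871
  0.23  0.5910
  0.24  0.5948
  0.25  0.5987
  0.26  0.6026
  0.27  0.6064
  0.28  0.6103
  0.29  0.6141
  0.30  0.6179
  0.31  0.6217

σ√T = 0.42 × 0.7071 = 0.2970
d₁ = [ln(413/416) + (0.081 + 0.42²/2)·0.5] / 0.2970 = [-0.0072 + 0.0846] / 0.2970 = 0.2605 which rounds to 0.26
d₂ = d₁ − σ√T = 0.2605 − 0.2970 = -0.0365 which rounds to -0.04
exp(−rT) = exp(−0.081·0.5) = 0.9603
C = 413·N(0.26) − 416·0.9603·N(-0.04) = 413·0.6026 − 416·0.9603·0.4840 = 248.8738 − 193.3506 = 55.5232

$55.52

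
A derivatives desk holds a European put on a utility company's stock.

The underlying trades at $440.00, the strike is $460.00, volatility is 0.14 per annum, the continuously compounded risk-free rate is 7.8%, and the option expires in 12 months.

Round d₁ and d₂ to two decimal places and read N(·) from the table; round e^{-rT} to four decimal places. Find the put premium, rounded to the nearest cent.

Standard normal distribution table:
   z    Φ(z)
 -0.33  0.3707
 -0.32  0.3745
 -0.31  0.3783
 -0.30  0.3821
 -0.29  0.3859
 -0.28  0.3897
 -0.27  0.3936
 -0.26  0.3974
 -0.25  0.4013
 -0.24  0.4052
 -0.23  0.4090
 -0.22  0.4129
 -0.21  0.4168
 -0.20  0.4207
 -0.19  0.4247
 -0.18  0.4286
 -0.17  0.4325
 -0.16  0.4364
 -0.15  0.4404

$17.58

σ√T = 0.14 × 1.0000 = 0.1400
d₁ = [ln(440/460) + (0.078 + ½·0.14²)·1] / (σ√T) = (-0.0445 + 0.0878) / 0.1400 = 0.3096 ⇒ 0.31
d₂ = 0.3096 − 0.1400 = 0.1696 ⇒ 0.17
e^(−rT) = e^(−0.078·1) = 0.9250
N(−d₂) = N(-0.17) = 0.4325;  N(−d₁) = N(-0.31) = 0.3783
P = 460·0.9250·0.4325 − 440·0.3783 = 184.0288 − 166.4520 = 17.5768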